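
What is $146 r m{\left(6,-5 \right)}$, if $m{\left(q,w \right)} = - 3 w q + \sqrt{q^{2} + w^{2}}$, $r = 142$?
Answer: $1865880 + 20732 \sqrt{61} \approx 2.0278 \cdot 10^{6}$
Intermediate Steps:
$m{\left(q,w \right)} = \sqrt{q^{2} + w^{2}} - 3 q w$ ($m{\left(q,w \right)} = - 3 q w + \sqrt{q^{2} + w^{2}} = \sqrt{q^{2} + w^{2}} - 3 q w$)
$146 r m{\left(6,-5 \right)} = 146 \cdot 142 \left(\sqrt{6^{2} + \left(-5\right)^{2}} - 18 \left(-5\right)\right) = 20732 \left(\sqrt{36 + 25} + 90\right) = 20732 \left(\sqrt{61} + 90\right) = 20732 \left(90 + \sqrt{61}\right) = 1865880 + 20732 \sqrt{61}$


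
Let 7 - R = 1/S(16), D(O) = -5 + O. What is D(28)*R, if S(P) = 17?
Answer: 2714/17 ≈ 159.65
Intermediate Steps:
R = 118/17 (R = 7 - 1/17 = 118/17 ≈ 6.9412)
D(28)*R = (-5 + 28)*(118/17) = 23*(118/17) = 2714/17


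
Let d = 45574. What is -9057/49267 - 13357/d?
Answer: -1070823037/2245294258 ≈ -0.47692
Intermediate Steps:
-9057/49267 - 13357/d = -9057/49267 - 13357/45574 = -1070823037/2245294258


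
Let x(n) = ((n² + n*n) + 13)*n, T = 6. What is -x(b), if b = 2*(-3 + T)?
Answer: -510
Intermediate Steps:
b = 6 (b = 2*(-3 + 6) = 2*3 = 6)
x(n) = n*(13 + 2*n²) (x(n) = ((n² + n²) + 13)*n = (2*n² + 13)*n = (13 + 2*n²)*n = n*(13 + 2*n²))
-x(b) = -6*(13 + 2*6²) = -6*(13 + 2*36) = -6*(13 + 72) = -6*85 = -1*510 = -510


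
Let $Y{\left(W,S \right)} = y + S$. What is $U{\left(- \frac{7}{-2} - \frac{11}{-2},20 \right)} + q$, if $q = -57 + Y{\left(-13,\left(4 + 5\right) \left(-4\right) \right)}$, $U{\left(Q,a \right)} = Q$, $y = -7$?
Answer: $-91$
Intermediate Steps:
$Y{\left(W,S \right)} = -7 + S$
$q = -100$ ($q = -57 + \left(-7 + \left(4 + 5\right) \left(-4\right)\right) = -57 + \left(-7 + 9 \left(-4\right)\right) = -57 - 43 = -100$)
$U{\left(- \frac{7}{-2} - \frac{11}{-2},20 \right)} + q = \left(- \frac{7}{-2} - \frac{11}{-2}\right) - 100 = \left(\left(-7\right) \left(- \frac{1}{2}\right) - - \frac{11}{2}\right) - 100 = \left(\frac{7}{2} + \frac{11}{2}\right) - 100 = 9 - 100 = -91$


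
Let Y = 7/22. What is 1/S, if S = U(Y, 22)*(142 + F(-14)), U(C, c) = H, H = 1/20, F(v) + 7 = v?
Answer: 20/121 ≈ 0.16529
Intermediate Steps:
F(v) = -7 + v
Y = 7/22 (Y = 7*(1/22) = 7/22 ≈ 0.31818)
H = 1/20 ≈ 0.050000
U(C, c) = 1/20
S = 121/20 (S = (142 + (-7 - 14))/20 = (142 - 21)/20 = (1/20)*121 = 121/20 ≈ 6.0500)
1/S = 1/(121/20) = 20/121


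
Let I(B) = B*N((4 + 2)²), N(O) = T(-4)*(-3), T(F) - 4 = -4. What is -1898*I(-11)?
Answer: 0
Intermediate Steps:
T(F) = 0 (T(F) = 4 - 4 = 0)
N(O) = 0 (N(O) = 0*(-3) = 0)
I(B) = 0 (I(B) = B*0 = 0)
-1898*I(-11) = -1898*0 = 0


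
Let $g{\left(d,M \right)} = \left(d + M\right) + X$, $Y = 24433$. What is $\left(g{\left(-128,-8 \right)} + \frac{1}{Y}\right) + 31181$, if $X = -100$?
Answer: $\frac{756079186}{24433} \approx 30945.0$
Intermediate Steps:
$g{\left(d,M \right)} = -100 + M + d$ ($g{\left(d,M \right)} = \left(d + M\right) - 100 = \left(M + d\right) - 100 = -100 + M + d$)
$\left(g{\left(-128,-8 \right)} + \frac{1}{Y}\right) + 31181 = \left(\left(-100 - 8 - 128\right) + \frac{1}{24433}\right) + 31181 = \left(-236 + \frac{1}{24433}\right) + 31181 = - \frac{5766187}{24433} + 31181 = \frac{756079186}{24433}$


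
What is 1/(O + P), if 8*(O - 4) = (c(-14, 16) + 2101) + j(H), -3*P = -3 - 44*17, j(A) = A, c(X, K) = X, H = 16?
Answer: 24/12413 ≈ 0.0019335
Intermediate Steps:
P = 751/3 (P = -(-3 - 44*17)/3 = -(-3 - 748)/3 = -1/3*(-751) = 751/3 ≈ 250.33)
O = 2135/8 (O = 4 + ((-14 + 2101) + 16)/8 = 4 + (2087 + 16)/8 = 4 + (1/8)*2103 = 4 + 2103/8 = 2135/8 ≈ 266.88)
1/(O + P) = 1/(2135/8 + 751/3) = 1/(12413/24) = 24/12413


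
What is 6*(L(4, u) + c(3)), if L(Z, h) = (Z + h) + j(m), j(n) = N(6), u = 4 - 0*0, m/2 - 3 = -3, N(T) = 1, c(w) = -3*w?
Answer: 0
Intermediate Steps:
m = 0 (m = 6 + 2*(-3) = 6 - 6 = 0)
u = 4 (u = 4 - 1*0 = 4 + 0 = 4)
j(n) = 1
L(Z, h) = 1 + Z + h (L(Z, h) = (Z + h) + 1 = 1 + Z + h)
6*(L(4, u) + c(3)) = 6*((1 + 4 + 4) - 3*3) = 6*(9 - 9) = 6*0 = 0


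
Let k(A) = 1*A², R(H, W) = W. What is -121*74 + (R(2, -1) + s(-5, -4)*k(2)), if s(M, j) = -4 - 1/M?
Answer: -44851/5 ≈ -8970.2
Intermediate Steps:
k(A) = A²
-121*74 + (R(2, -1) + s(-5, -4)*k(2)) = -121*74 + (-1 + (-4 - 1/(-5))*2²) = -8954 + (-1 + (-4 - 1*(-⅕))*4) = -8954 + (-1 + (-4 + ⅕)*4) = -8954 + (-1 - 19/5*4) = -8954 + (-1 - 76/5) = -8954 - 81/5 = -44851/5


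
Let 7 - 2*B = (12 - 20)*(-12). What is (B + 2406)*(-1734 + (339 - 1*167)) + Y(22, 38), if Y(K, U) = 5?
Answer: -3688658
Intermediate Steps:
B = -89/2 (B = 7/2 - (12 - 20)*(-12)/2 = 7/2 - (-4)*(-12) = 7/2 - 1/2*96 = 7/2 - 48 = -89/2 ≈ -44.500)
(B + 2406)*(-1734 + (339 - 1*167)) + Y(22, 38) = (-89/2 + 2406)*(-1734 + (339 - 1*167)) + 5 = 4723*(-1734 + (339 - 167))/2 + 5 = 4723*(-1734 + 172)/2 + 5 = (4723/2)*(-1562) + 5 = -3688663 + 5 = -3688658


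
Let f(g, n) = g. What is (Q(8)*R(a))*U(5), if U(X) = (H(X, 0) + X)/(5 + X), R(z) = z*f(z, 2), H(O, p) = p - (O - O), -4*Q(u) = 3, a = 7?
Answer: -147/8 ≈ -18.375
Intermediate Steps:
Q(u) = -3/4 (Q(u) = -1/4*3 = -3/4)
H(O, p) = p (H(O, p) = p - 1*0 = p + 0 = p)
R(z) = z**2 (R(z) = z*z = z**2)
U(X) = X/(5 + X) (U(X) = (0 + X)/(5 + X) = X/(5 + X))
(Q(8)*R(a))*U(5) = (-3/4*7**2)*(5/(5 + 5)) = (-3/4*49)*(5/10) = -735/(4*10) = -147/4*1/2 = -147/8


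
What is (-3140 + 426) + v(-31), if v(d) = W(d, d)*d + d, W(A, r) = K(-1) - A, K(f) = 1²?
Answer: -3737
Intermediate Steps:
K(f) = 1
W(A, r) = 1 - A
v(d) = d + d*(1 - d) (v(d) = (1 - d)*d + d = d*(1 - d) + d = d + d*(1 - d))
(-3140 + 426) + v(-31) = (-3140 + 426) - 31*(2 - 1*(-31)) = -2714 - 31*(2 + 31) = -2714 - 31*33 = -2714 - 1023 = -3737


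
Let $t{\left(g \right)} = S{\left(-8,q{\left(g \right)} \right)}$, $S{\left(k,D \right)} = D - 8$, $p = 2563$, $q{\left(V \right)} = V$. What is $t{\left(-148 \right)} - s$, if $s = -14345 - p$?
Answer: $16752$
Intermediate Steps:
$S{\left(k,D \right)} = -8 + D$ ($S{\left(k,D \right)} = D - 8 = -8 + D$)
$t{\left(g \right)} = -8 + g$
$s = -16908$ ($s = -14345 - 2563 = -16908$)
$t{\left(-148 \right)} - s = \left(-8 - 148\right) - -16908 = -156 + 16908 = 16752$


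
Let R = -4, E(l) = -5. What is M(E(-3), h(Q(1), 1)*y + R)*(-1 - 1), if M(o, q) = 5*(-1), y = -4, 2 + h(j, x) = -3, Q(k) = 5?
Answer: 10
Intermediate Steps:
h(j, x) = -5 (h(j, x) = -2 - 3 = -5)
M(o, q) = -5
M(E(-3), h(Q(1), 1)*y + R)*(-1 - 1) = -5*(-1 - 1) = -5*(-2) = 10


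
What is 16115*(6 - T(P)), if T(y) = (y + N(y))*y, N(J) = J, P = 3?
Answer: -193380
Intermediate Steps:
T(y) = 2*y² (T(y) = (y + y)*y = (2*y)*y = 2*y²)
16115*(6 - T(P)) = 16115*(6 - 2*3²) = 16115*(6 - 2*9) = 16115*(6 - 1*18) = 16115*(6 - 18) = 16115*(-12) = -193380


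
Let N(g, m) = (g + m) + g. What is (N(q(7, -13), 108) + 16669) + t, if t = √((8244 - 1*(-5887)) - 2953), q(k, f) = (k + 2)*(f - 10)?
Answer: 16363 + 9*√138 ≈ 16469.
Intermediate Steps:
q(k, f) = (-10 + f)*(2 + k) (q(k, f) = (2 + k)*(-10 + f) = (-10 + f)*(2 + k))
N(g, m) = m + 2*g
t = 9*√138 (t = √((8244 + 5887) - 2953) = √(14131 - 2953) = √11178 = 9*√138 ≈ 105.73)
(N(q(7, -13), 108) + 16669) + t = ((108 + 2*(-20 - 10*7 + 2*(-13) - 13*7)) + 16669) + 9*√138 = ((108 + 2*(-20 - 70 - 26 - 91)) + 16669) + 9*√138 = ((108 + 2*(-207)) + 16669) + 9*√138 = ((108 - 414) + 16669) + 9*√138 = (-306 + 16669) + 9*√138 = 16363 + 9*√138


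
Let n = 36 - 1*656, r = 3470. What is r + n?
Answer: 2850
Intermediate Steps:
n = -620 (n = 36 - 656 = -620)
r + n = 3470 - 620 = 2850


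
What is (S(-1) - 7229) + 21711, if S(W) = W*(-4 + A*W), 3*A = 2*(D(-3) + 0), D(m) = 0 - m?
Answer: 14488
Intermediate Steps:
D(m) = -m
A = 2 (A = (2*(-1*(-3) + 0))/3 = (2*(3 + 0))/3 = (2*3)/3 = (1/3)*6 = 2)
S(W) = W*(-4 + 2*W)
(S(-1) - 7229) + 21711 = (2*(-1)*(-2 - 1) - 7229) + 21711 = (2*(-1)*(-3) - 7229) + 21711 = (6 - 7229) + 21711 = -7223 + 21711 = 14488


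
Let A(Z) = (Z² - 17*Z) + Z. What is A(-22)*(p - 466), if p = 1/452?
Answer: -44021879/113 ≈ -3.8957e+5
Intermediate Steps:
p = 1/452 ≈ 0.0022124
A(Z) = Z² - 16*Z
A(-22)*(p - 466) = (-22*(-16 - 22))*(1/452 - 466) = -22*(-38)*(-210631/452) = 836*(-210631/452) = -44021879/113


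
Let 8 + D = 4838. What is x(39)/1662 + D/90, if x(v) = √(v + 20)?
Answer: 161/3 + √59/1662 ≈ 53.671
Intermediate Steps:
D = 4830 (D = -8 + 4838 = 4830)
x(v) = √(20 + v)
x(39)/1662 + D/90 = √(20 + 39)/1662 + 4830/90 = √59*(1/1662) + 4830*(1/90) = √59/1662 + 161/3 = 161/3 + √59/1662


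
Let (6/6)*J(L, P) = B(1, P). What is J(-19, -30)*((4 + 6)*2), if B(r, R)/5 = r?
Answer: 100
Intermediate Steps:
B(r, R) = 5*r
J(L, P) = 5 (J(L, P) = 5*1 = 5)
J(-19, -30)*((4 + 6)*2) = 5*((4 + 6)*2) = 5*(10*2) = 5*20 = 100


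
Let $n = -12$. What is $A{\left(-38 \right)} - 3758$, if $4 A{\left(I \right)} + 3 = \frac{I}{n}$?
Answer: $- \frac{90191}{24} \approx -3758.0$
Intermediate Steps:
$A{\left(I \right)} = - \frac{3}{4} - \frac{I}{48}$ ($A{\left(I \right)} = - \frac{3}{4} + \frac{I \frac{1}{-12}}{4} = - \frac{3}{4} + \frac{I \left(- \frac{1}{12}\right)}{4} = - \frac{3}{4} + \frac{\left(- \frac{1}{12}\right) I}{4} = - \frac{3}{4} - \frac{I}{48}$)
$A{\left(-38 \right)} - 3758 = \left(- \frac{3}{4} - - \frac{19}{24}\right) - 3758 = \left(- \frac{3}{4} + \frac{19}{24}\right) - 3758 = \frac{1}{24} - 3758 = - \frac{90191}{24}$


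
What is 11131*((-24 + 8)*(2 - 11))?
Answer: 1602864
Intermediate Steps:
11131*((-24 + 8)*(2 - 11)) = 11131*(-16*(-9)) = 11131*144 = 1602864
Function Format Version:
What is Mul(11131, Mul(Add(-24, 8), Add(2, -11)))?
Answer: 1602864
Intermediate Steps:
Mul(11131, Mul(Add(-24, 8), Add(2, -11))) = Mul(11131, Mul(-16, -9)) = Mul(11131, 144) = 1602864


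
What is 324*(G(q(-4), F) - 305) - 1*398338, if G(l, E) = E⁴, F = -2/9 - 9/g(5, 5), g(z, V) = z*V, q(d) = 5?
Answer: -15729211844066/31640625 ≈ -4.9712e+5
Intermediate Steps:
g(z, V) = V*z
F = -131/225 (F = -2/9 - 9/(5*5) = -2*⅑ - 9/25 = -2/9 - 9*1/25 = -2/9 - 9/25 = -131/225 ≈ -0.58222)
324*(G(q(-4), F) - 305) - 1*398338 = 324*((-131/225)⁴ - 305) - 1*398338 = 324*(294499921/2562890625 - 305) - 398338 = 324*(-781387140704/2562890625) - 398338 = -3125548562816/31640625 - 398338 = -15729211844066/31640625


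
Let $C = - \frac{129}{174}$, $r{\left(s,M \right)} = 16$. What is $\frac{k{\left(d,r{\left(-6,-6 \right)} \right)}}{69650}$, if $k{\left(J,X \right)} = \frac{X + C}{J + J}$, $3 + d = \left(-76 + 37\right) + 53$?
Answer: $\frac{177}{17774680} \approx 9.958 \cdot 10^{-6}$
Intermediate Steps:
$d = 11$ ($d = -3 + \left(\left(-76 + 37\right) + 53\right) = -3 + \left(-39 + 53\right) = -3 + 14 = 11$)
$C = - \frac{43}{58}$ ($C = \left(-129\right) \frac{1}{174} = - \frac{43}{58} \approx -0.74138$)
$k{\left(J,X \right)} = \frac{- \frac{43}{58} + X}{2 J}$ ($k{\left(J,X \right)} = \frac{X - \frac{43}{58}}{J + J} = \frac{- \frac{43}{58} + X}{2 J}$)
$\frac{k{\left(d,r{\left(-6,-6 \right)} \right)}}{69650} = \frac{\frac{1}{116} \cdot \frac{1}{11} \left(-43 + 58 \cdot 16\right)}{69650} = \frac{1}{116} \cdot \frac{1}{11} \left(-43 + 928\right) \frac{1}{69650} = \frac{1}{116} \cdot \frac{1}{11} \cdot 885 \cdot \frac{1}{69650} = \frac{885}{1276} \cdot \frac{1}{69650} = \frac{177}{17774680}$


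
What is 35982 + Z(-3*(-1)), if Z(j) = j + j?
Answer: 35988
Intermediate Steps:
Z(j) = 2*j
35982 + Z(-3*(-1)) = 35982 + 2*(-3*(-1)) = 35982 + 2*3 = 35982 + 6 = 35988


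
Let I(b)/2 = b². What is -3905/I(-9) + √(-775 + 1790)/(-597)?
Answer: -3905/162 - √1015/597 ≈ -24.158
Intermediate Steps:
I(b) = 2*b²
-3905/I(-9) + √(-775 + 1790)/(-597) = -3905/(2*(-9)²) + √(-775 + 1790)/(-597) = -3905/(2*81) + √1015*(-1/597) = -3905/162 - √1015/597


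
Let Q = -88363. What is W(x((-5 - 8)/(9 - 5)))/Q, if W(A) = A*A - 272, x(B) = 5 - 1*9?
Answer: 256/88363 ≈ 0.0028971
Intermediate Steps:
x(B) = -4 (x(B) = 5 - 9 = -4)
W(A) = -272 + A² (W(A) = A² - 272 = -272 + A²)
W(x((-5 - 8)/(9 - 5)))/Q = (-272 + (-4)²)/(-88363) = (-272 + 16)*(-1/88363) = -256*(-1/88363) = 256/88363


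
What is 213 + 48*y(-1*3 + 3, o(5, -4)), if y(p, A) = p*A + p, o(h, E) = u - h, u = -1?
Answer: 213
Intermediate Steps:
o(h, E) = -1 - h
y(p, A) = p + A*p (y(p, A) = A*p + p = p + A*p)
213 + 48*y(-1*3 + 3, o(5, -4)) = 213 + 48*((-1*3 + 3)*(1 + (-1 - 1*5))) = 213 + 48*((-3 + 3)*(1 + (-1 - 5))) = 213 + 48*(0*(1 - 6)) = 213 + 48*(0*(-5)) = 213 + 48*0 = 213 + 0 = 213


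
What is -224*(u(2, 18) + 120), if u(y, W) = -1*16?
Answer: -23296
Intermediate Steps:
u(y, W) = -16
-224*(u(2, 18) + 120) = -224*(-16 + 120) = -224*104 = -23296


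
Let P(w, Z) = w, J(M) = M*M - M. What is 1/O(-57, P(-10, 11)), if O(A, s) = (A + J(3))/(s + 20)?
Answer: -10/51 ≈ -0.19608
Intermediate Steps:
J(M) = M² - M
O(A, s) = (6 + A)/(20 + s) (O(A, s) = (A + 3*(-1 + 3))/(s + 20) = (A + 3*2)/(20 + s) = (A + 6)/(20 + s) = (6 + A)/(20 + s))
1/O(-57, P(-10, 11)) = 1/((6 - 57)/(20 - 10)) = 1/(-51/10) = -10/51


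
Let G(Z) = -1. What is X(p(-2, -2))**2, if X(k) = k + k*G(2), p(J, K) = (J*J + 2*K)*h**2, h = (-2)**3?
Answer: 0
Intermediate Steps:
h = -8
p(J, K) = 64*J**2 + 128*K (p(J, K) = (J*J + 2*K)*(-8)**2 = (J**2 + 2*K)*64 = 64*J**2 + 128*K)
X(k) = 0 (X(k) = k + k*(-1) = k - k = 0)
X(p(-2, -2))**2 = 0**2 = 0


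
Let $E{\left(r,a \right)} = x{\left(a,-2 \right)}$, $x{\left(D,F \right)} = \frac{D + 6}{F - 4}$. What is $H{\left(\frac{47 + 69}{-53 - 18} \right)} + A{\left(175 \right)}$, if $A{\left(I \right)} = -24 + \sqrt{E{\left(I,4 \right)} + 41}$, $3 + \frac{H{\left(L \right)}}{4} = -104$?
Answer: $-452 + \frac{\sqrt{354}}{3} \approx -445.73$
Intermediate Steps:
$x{\left(D,F \right)} = \frac{6 + D}{-4 + F}$
$H{\left(L \right)} = -428$ ($H{\left(L \right)} = -12 + 4 \left(-104\right) = -12 - 416 = -428$)
$E{\left(r,a \right)} = -1 - \frac{a}{6}$ ($E{\left(r,a \right)} = \frac{6 + a}{-4 - 2} = \frac{6 + a}{-6} = - \frac{6 + a}{6} = -1 - \frac{a}{6}$)
$A{\left(I \right)} = -24 + \frac{\sqrt{354}}{3}$ ($A{\left(I \right)} = -24 + \sqrt{\left(-1 - \frac{2}{3}\right) + 41} = -24 + \sqrt{- \frac{5}{3} + 41} = -24 + \sqrt{\frac{118}{3}} = -24 + \frac{\sqrt{354}}{3}$)
$H{\left(\frac{47 + 69}{-53 - 18} \right)} + A{\left(175 \right)} = -428 - \left(24 - \frac{\sqrt{354}}{3}\right) = -452 + \frac{\sqrt{354}}{3}$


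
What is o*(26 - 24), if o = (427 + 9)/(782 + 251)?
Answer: 872/1033 ≈ 0.84414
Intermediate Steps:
o = 436/1033 ≈ 0.42207
o*(26 - 24) = 436*(26 - 24)/1033 = (436/1033)*2 = 872/1033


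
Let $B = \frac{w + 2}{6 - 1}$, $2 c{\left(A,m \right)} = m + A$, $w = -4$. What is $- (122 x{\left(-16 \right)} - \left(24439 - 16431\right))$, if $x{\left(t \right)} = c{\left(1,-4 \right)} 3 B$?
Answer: $\frac{38942}{5} \approx 7788.4$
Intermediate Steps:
$c{\left(A,m \right)} = \frac{A}{2} + \frac{m}{2}$ ($c{\left(A,m \right)} = \frac{m + A}{2} = \frac{A + m}{2} = \frac{A}{2} + \frac{m}{2}$)
$B = - \frac{2}{5}$ ($B = \frac{-4 + 2}{6 - 1} = - \frac{2}{5} \approx -0.4$)
$x{\left(t \right)} = \frac{9}{5}$ ($x{\left(t \right)} = \left(\frac{1}{2} \cdot 1 + \frac{1}{2} \left(-4\right)\right) 3 \left(- \frac{2}{5}\right) = \left(\frac{1}{2} - 2\right) 3 \left(- \frac{2}{5}\right) = \left(- \frac{3}{2}\right) 3 \left(- \frac{2}{5}\right) = \left(- \frac{9}{2}\right) \left(- \frac{2}{5}\right) = \frac{9}{5}$)
$- (122 x{\left(-16 \right)} - \left(24439 - 16431\right)) = - (122 \cdot \frac{9}{5} - \left(24439 - 16431\right)) = - (\frac{1098}{5} - \left(24439 - 16431\right)) = - (\frac{1098}{5} - 8008) = \left(-1\right) \left(- \frac{38942}{5}\right) = \frac{38942}{5}$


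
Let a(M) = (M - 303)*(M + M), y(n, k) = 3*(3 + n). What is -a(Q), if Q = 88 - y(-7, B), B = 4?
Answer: 40600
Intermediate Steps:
y(n, k) = 9 + 3*n
Q = 100 (Q = 88 - (9 + 3*(-7)) = 88 - (9 - 21) = 88 - 1*(-12) = 88 + 12 = 100)
a(M) = 2*M*(-303 + M) (a(M) = (-303 + M)*(2*M) = 2*M*(-303 + M))
-a(Q) = -2*100*(-303 + 100) = -2*100*(-203) = -1*(-40600) = 40600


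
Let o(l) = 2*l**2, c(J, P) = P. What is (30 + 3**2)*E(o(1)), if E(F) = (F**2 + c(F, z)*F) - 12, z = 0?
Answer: -312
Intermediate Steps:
E(F) = -12 + F**2 (E(F) = (F**2 + 0*F) - 12 = (F**2 + 0) - 12 = F**2 - 12 = -12 + F**2)
(30 + 3**2)*E(o(1)) = (30 + 3**2)*(-12 + (2*1**2)**2) = (30 + 9)*(-12 + (2*1)**2) = 39*(-12 + 2**2) = 39*(-12 + 4) = 39*(-8) = -312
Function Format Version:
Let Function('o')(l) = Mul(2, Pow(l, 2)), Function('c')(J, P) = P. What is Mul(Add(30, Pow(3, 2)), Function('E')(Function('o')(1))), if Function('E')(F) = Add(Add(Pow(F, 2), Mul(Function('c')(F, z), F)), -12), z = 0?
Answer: -312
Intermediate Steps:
Function('E')(F) = Add(-12, Pow(F, 2)) (Function('E')(F) = Add(Add(Pow(F, 2), Mul(0, F)), -12) = Add(Add(Pow(F, 2), 0), -12) = Add(Pow(F, 2), -12) = Add(-12, Pow(F, 2)))
Mul(Add(30, Pow(3, 2)), Function('E')(Function('o')(1))) = Mul(Add(30, Pow(3, 2)), Add(-12, Pow(Mul(2, Pow(1, 2)), 2))) = Mul(Add(30, 9), Add(-12, Pow(Mul(2, 1), 2))) = Mul(39, Add(-12, Pow(2, 2))) = Mul(39, Add(-12, 4)) = Mul(39, -8) = -312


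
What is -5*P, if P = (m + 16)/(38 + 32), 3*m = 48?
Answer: -16/7 ≈ -2.2857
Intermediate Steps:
m = 16 (m = (1/3)*48 = 16)
P = 16/35 (P = (16 + 16)/(38 + 32) = 32/70 = 32*(1/70) = 16/35 ≈ 0.45714)
-5*P = -5*16/35 = -16/7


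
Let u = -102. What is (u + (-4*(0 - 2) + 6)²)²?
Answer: 8836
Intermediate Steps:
(u + (-4*(0 - 2) + 6)²)² = (-102 + (-4*(0 - 2) + 6)²)² = (-102 + (-4*(-2) + 6)²)² = (-102 + (8 + 6)²)² = (-102 + 14²)² = (-102 + 196)² = 94² = 8836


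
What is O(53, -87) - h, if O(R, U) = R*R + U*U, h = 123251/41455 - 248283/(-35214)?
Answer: 5045044665127/486598790 ≈ 10368.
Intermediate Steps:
h = 4877577493/486598790 (h = 123251*(1/41455) - 248283*(-1/35214) = 123251/41455 + 82761/11738 = 4877577493/486598790 ≈ 10.024)
O(R, U) = R**2 + U**2
O(53, -87) - h = (53**2 + (-87)**2) - 1*4877577493/486598790 = (2809 + 7569) - 4877577493/486598790 = 10378 - 4877577493/486598790 = 5045044665127/486598790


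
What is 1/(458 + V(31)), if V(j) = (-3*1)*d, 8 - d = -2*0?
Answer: 1/434 ≈ 0.0023041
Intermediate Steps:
d = 8 (d = 8 - (-2)*0 = 8 - 1*0 = 8 + 0 = 8)
V(j) = -24 (V(j) = -3*1*8 = -3*8 = -24)
1/(458 + V(31)) = 1/(458 - 24) = 1/434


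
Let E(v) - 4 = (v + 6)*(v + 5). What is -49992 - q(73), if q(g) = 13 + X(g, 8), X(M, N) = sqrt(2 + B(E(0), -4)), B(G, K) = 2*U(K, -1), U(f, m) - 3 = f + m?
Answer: -50005 - I*sqrt(2) ≈ -50005.0 - 1.4142*I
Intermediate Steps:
E(v) = 4 + (5 + v)*(6 + v) (E(v) = 4 + (v + 6)*(v + 5) = 4 + (6 + v)*(5 + v) = 4 + (5 + v)*(6 + v))
U(f, m) = 3 + f + m (U(f, m) = 3 + (f + m) = 3 + f + m)
B(G, K) = 4 + 2*K (B(G, K) = 2*(3 + K - 1) = 2*(2 + K) = 4 + 2*K)
X(M, N) = I*sqrt(2) (X(M, N) = sqrt(2 + (4 + 2*(-4))) = sqrt(2 + (4 - 8)) = sqrt(2 - 4) = sqrt(-2) = I*sqrt(2))
q(g) = 13 + I*sqrt(2)
-49992 - q(73) = -49992 - (13 + I*sqrt(2)) = -49992 + (-13 - I*sqrt(2)) = -50005 - I*sqrt(2)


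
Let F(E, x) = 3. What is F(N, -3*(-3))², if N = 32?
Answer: 9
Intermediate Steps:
F(N, -3*(-3))² = 3² = 9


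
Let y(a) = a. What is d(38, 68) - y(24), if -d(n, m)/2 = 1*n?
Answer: -100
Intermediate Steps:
d(n, m) = -2*n
d(38, 68) - y(24) = -2*38 - 1*24 = -76 - 24 = -100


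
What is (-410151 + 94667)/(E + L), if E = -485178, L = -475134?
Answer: 78871/240078 ≈ 0.32852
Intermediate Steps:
(-410151 + 94667)/(E + L) = (-410151 + 94667)/(-485178 - 475134) = -315484/(-960312) = -315484*(-1/960312) = 78871/240078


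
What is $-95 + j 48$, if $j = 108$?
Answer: $5089$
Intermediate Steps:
$-95 + j 48 = -95 + 108 \cdot 48 = -95 + 5184 = 5089$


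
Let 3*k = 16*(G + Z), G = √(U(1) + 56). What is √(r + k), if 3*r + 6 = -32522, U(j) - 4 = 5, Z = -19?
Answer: 4*√(-6156 + 3*√65)/3 ≈ 104.41*I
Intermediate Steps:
U(j) = 9 (U(j) = 4 + 5 = 9)
r = -32528/3 (r = -2 + (⅓)*(-32522) = -2 - 32522/3 = -32528/3 ≈ -10843.)
G = √65 (G = √(9 + 56) = √65 ≈ 8.0623)
k = -304/3 + 16*√65/3 (k = (16*(√65 - 19))/3 = (16*(-19 + √65))/3 = (-304 + 16*√65)/3 = -304/3 + 16*√65/3 ≈ -58.335)
√(r + k) = √(-32528/3 + (-304/3 + 16*√65/3)) = √(-10944 + 16*√65/3)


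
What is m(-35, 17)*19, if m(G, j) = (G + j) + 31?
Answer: 247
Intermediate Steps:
m(G, j) = 31 + G + j
m(-35, 17)*19 = (31 - 35 + 17)*19 = 13*19 = 247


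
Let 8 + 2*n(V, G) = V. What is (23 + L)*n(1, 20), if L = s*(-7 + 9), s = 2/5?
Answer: -833/10 ≈ -83.300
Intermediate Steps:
s = 2/5 (s = 2*(1/5) = 2/5 ≈ 0.40000)
n(V, G) = -4 + V/2
L = 4/5 (L = 2*(-7 + 9)/5 = (2/5)*2 = 4/5 ≈ 0.80000)
(23 + L)*n(1, 20) = (23 + 4/5)*(-4 + (1/2)*1) = 119*(-4 + 1/2)/5 = (119/5)*(-7/2) = -833/10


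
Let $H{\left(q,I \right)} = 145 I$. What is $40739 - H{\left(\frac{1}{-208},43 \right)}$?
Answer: $34504$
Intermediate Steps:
$40739 - H{\left(\frac{1}{-208},43 \right)} = 40739 - 145 \cdot 43 = 40739 - 6235 = 34504$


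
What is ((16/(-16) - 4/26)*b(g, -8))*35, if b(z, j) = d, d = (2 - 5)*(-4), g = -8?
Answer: -6300/13 ≈ -484.62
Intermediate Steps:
d = 12 (d = -3*(-4) = 12)
b(z, j) = 12
((16/(-16) - 4/26)*b(g, -8))*35 = ((16/(-16) - 4/26)*12)*35 = ((16*(-1/16) - 4*1/26)*12)*35 = ((-1 - 2/13)*12)*35 = -15/13*12*35 = -180/13*35 = -6300/13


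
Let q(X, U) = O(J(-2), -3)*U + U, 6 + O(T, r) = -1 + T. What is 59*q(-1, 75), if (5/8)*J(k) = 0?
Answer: -26550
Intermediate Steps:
J(k) = 0 (J(k) = (8/5)*0 = 0)
O(T, r) = -7 + T (O(T, r) = -6 + (-1 + T) = -7 + T)
q(X, U) = -6*U (q(X, U) = (-7 + 0)*U + U = -7*U + U = -6*U)
59*q(-1, 75) = 59*(-6*75) = 59*(-450) = -26550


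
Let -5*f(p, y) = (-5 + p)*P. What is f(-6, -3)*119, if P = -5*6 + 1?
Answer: -37961/5 ≈ -7592.2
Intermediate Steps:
P = -29 (P = -30 + 1 = -29)
f(p, y) = -29 + 29*p/5 (f(p, y) = -(-5 + p)*(-29)/5 = -(145 - 29*p)/5 = -29 + 29*p/5)
f(-6, -3)*119 = (-29 + (29/5)*(-6))*119 = (-29 - 174/5)*119 = -319/5*119 = -37961/5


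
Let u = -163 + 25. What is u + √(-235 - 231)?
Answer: -138 + I*√466 ≈ -138.0 + 21.587*I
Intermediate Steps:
u = -138
u + √(-235 - 231) = -138 + √(-235 - 231) = -138 + √(-466) = -138 + I*√466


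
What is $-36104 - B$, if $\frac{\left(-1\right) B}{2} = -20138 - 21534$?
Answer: $-119448$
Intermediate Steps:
$B = 83344$ ($B = - 2 \left(-20138 - 21534\right) = \left(-2\right) \left(-41672\right) = 83344$)
$-36104 - B = -36104 - 83344 = -119448$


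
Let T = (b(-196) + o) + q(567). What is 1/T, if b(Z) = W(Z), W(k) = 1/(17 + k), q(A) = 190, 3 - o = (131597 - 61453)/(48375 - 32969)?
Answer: 1378837/259829950 ≈ 0.0053067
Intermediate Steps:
o = -11963/7703 (o = 3 - (131597 - 61453)/(48375 - 32969) = 3 - 70144/15406 = 3 - 1*35072/7703 = 3 - 35072/7703 = -11963/7703 ≈ -1.5530)
b(Z) = 1/(17 + Z)
T = 259829950/1378837 (T = (1/(17 - 196) - 11963/7703) + 190 = (1/(-179) - 11963/7703) + 190 = (-1/179 - 11963/7703) + 190 = -2149080/1378837 + 190 = 259829950/1378837 ≈ 188.44)
1/T = 1/(259829950/1378837) = 1378837/259829950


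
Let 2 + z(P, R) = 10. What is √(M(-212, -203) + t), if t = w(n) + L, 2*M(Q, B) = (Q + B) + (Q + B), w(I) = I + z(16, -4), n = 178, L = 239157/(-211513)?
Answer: I*√10295529374242/211513 ≈ 15.17*I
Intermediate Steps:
z(P, R) = 8 (z(P, R) = -2 + 10 = 8)
L = -239157/211513 (L = 239157*(-1/211513) = -239157/211513 ≈ -1.1307)
w(I) = 8 + I (w(I) = I + 8 = 8 + I)
M(Q, B) = B + Q (M(Q, B) = ((Q + B) + (Q + B))/2 = ((B + Q) + (B + Q))/2 = (2*B + 2*Q)/2 = B + Q)
t = 39102261/211513 (t = (8 + 178) - 239157/211513 = 186 - 239157/211513 = 39102261/211513 ≈ 184.87)
√(M(-212, -203) + t) = √((-203 - 212) + 39102261/211513) = √(-415 + 39102261/211513) = √(-48675634/211513) = I*√10295529374242/211513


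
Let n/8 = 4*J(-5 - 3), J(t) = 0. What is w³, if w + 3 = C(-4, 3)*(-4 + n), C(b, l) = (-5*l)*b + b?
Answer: -11697083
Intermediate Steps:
C(b, l) = b - 5*b*l (C(b, l) = -5*b*l + b = b - 5*b*l)
n = 0 (n = 8*(4*0) = 8*0 = 0)
w = -227 (w = -3 + (-4*(1 - 5*3))*(-4 + 0) = -3 - 4*(1 - 15)*(-4) = -3 - 4*(-14)*(-4) = -3 + 56*(-4) = -3 - 224 = -227)
w³ = (-227)³ = -11697083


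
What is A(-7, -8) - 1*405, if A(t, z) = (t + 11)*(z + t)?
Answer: -465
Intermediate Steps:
A(t, z) = (11 + t)*(t + z)
A(-7, -8) - 1*405 = ((-7)**2 + 11*(-7) + 11*(-8) - 7*(-8)) - 1*405 = (49 - 77 - 88 + 56) - 405 = -60 - 405 = -465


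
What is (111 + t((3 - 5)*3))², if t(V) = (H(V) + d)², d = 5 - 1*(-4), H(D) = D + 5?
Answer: 30625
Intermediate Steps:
H(D) = 5 + D
d = 9 (d = 5 + 4 = 9)
t(V) = (14 + V)² (t(V) = ((5 + V) + 9)² = (14 + V)²)
(111 + t((3 - 5)*3))² = (111 + (14 + (3 - 5)*3)²)² = (111 + (14 - 2*3)²)² = (111 + (14 - 6)²)² = (111 + 8²)² = (111 + 64)² = 175² = 30625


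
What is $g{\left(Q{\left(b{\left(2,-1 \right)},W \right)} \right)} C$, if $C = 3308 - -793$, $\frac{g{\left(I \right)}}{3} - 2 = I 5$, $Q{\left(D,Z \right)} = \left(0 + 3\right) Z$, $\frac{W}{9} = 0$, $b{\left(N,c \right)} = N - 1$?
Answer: $24606$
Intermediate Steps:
$b{\left(N,c \right)} = -1 + N$ ($b{\left(N,c \right)} = N - 1 = -1 + N$)
$W = 0$ ($W = 9 \cdot 0 = 0$)
$Q{\left(D,Z \right)} = 3 Z$
$g{\left(I \right)} = 6 + 15 I$ ($g{\left(I \right)} = 6 + 3 I 5 = 6 + 3 \cdot 5 I = 6 + 15 I$)
$C = 4101$ ($C = 3308 + 793 = 4101$)
$g{\left(Q{\left(b{\left(2,-1 \right)},W \right)} \right)} C = \left(6 + 15 \cdot 3 \cdot 0\right) 4101 = \left(6 + 15 \cdot 0\right) 4101 = \left(6 + 0\right) 4101 = 6 \cdot 4101 = 24606$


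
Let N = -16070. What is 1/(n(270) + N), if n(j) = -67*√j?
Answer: -1607/25703287 + 201*√30/257032870 ≈ -5.8238e-5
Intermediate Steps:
1/(n(270) + N) = 1/(-201*√30 - 16070) = 1/(-16070 - 201*√30)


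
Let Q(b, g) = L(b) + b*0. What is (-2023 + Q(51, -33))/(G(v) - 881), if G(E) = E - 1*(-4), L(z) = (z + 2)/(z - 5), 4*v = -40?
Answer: 93005/40802 ≈ 2.2794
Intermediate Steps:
v = -10 (v = (¼)*(-40) = -10)
L(z) = (2 + z)/(-5 + z)
G(E) = 4 + E (G(E) = E + 4 = 4 + E)
Q(b, g) = (2 + b)/(-5 + b) (Q(b, g) = (2 + b)/(-5 + b) + b*0 = (2 + b)/(-5 + b) + 0 = (2 + b)/(-5 + b))
(-2023 + Q(51, -33))/(G(v) - 881) = (-2023 + (2 + 51)/(-5 + 51))/((4 - 10) - 881) = (-2023 + 53/46)/(-6 - 881) = (-2023 + (1/46)*53)/(-887) = (-2023 + 53/46)*(-1/887) = -93005/46*(-1/887) = 93005/40802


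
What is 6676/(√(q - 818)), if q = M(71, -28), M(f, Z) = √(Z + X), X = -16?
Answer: 3338*√2/√(-409 + I*√11) ≈ 0.94638 - 233.42*I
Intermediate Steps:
M(f, Z) = √(-16 + Z) (M(f, Z) = √(Z - 16) = √(-16 + Z))
q = 2*I*√11 (q = √(-16 - 28) = √(-44) = 2*I*√11 ≈ 6.6332*I)
6676/(√(q - 818)) = 6676/(√(2*I*√11 - 818)) = 6676/(√(-818 + 2*I*√11)) = 6676/√(-818 + 2*I*√11)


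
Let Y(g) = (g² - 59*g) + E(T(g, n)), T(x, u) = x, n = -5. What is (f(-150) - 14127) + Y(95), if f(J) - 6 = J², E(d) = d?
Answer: 11894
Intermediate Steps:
f(J) = 6 + J²
Y(g) = g² - 58*g (Y(g) = (g² - 59*g) + g = g² - 58*g)
(f(-150) - 14127) + Y(95) = ((6 + (-150)²) - 14127) + 95*(-58 + 95) = ((6 + 22500) - 14127) + 95*37 = (22506 - 14127) + 3515 = 8379 + 3515 = 11894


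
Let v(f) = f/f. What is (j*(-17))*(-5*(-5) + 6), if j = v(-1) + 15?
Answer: -8432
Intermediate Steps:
v(f) = 1
j = 16 (j = 1 + 15 = 16)
(j*(-17))*(-5*(-5) + 6) = (16*(-17))*(-5*(-5) + 6) = -272*(25 + 6) = -272*31 = -8432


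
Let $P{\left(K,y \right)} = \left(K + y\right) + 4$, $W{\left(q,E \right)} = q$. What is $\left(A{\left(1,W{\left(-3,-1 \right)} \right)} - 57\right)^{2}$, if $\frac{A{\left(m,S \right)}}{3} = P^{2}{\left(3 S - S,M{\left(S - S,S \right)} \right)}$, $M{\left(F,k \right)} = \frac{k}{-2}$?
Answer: $\frac{50625}{16} \approx 3164.1$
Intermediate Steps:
$M{\left(F,k \right)} = - \frac{k}{2}$ ($M{\left(F,k \right)} = k \left(- \frac{1}{2}\right) = - \frac{k}{2}$)
$P{\left(K,y \right)} = 4 + K + y$
$A{\left(m,S \right)} = 3 \left(4 + \frac{3 S}{2}\right)^{2}$ ($A{\left(m,S \right)} = 3 \left(4 + \left(3 S - S\right) - \frac{S}{2}\right)^{2} = 3 \left(4 + 2 S - \frac{S}{2}\right)^{2} = 3 \left(4 + \frac{3 S}{2}\right)^{2}$)
$\left(A{\left(1,W{\left(-3,-1 \right)} \right)} - 57\right)^{2} = \left(\frac{3 \left(8 + 3 \left(-3\right)\right)^{2}}{4} - 57\right)^{2} = \left(\frac{3 \left(8 - 9\right)^{2}}{4} - 57\right)^{2} = \left(\frac{3 \left(-1\right)^{2}}{4} - 57\right)^{2} = \left(\frac{3}{4} \cdot 1 - 57\right)^{2} = \left(\frac{3}{4} - 57\right)^{2} = \left(- \frac{225}{4}\right)^{2} = \frac{50625}{16}$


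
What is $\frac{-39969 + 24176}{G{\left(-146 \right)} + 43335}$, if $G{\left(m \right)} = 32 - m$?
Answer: $- \frac{15793}{43513} \approx -0.36295$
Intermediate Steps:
$\frac{-39969 + 24176}{G{\left(-146 \right)} + 43335} = \frac{-39969 + 24176}{\left(32 - -146\right) + 43335} = - \frac{15793}{\left(32 + 146\right) + 43335} = - \frac{15793}{178 + 43335} = - \frac{15793}{43513}$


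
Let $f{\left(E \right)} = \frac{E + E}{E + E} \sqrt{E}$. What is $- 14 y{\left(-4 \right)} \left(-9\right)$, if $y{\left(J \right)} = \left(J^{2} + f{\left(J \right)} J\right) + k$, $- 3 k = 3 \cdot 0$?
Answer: $2016 - 1008 i \approx 2016.0 - 1008.0 i$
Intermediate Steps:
$k = 0$ ($k = - \frac{3 \cdot 0}{3} = \left(- \frac{1}{3}\right) 0 = 0$)
$f{\left(E \right)} = \sqrt{E}$ ($f{\left(E \right)} = \frac{2 E}{2 E} \sqrt{E} = 2 E \frac{1}{2 E} \sqrt{E} = 1 \sqrt{E} = \sqrt{E}$)
$y{\left(J \right)} = J^{2} + J^{\frac{3}{2}}$ ($y{\left(J \right)} = \left(J^{2} + \sqrt{J} J\right) + 0 = \left(J^{2} + J^{\frac{3}{2}}\right) + 0 = J^{2} + J^{\frac{3}{2}}$)
$- 14 y{\left(-4 \right)} \left(-9\right) = - 14 \left(\left(-4\right)^{2} + \left(-4\right)^{\frac{3}{2}}\right) \left(-9\right) = - 14 \left(16 - 8 i\right) \left(-9\right) = \left(-224 + 112 i\right) \left(-9\right) = 2016 - 1008 i$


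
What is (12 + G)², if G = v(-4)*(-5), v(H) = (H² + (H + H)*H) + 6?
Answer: 66564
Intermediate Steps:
v(H) = 6 + 3*H² (v(H) = (H² + (2*H)*H) + 6 = (H² + 2*H²) + 6 = 3*H² + 6 = 6 + 3*H²)
G = -270 (G = (6 + 3*(-4)²)*(-5) = (6 + 3*16)*(-5) = (6 + 48)*(-5) = 54*(-5) = -270)
(12 + G)² = (12 - 270)² = (-258)² = 66564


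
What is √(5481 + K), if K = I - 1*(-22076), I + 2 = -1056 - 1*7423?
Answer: 2*√4769 ≈ 138.12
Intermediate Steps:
I = -8481 (I = -2 + (-1056 - 1*7423) = -2 + (-1056 - 7423) = -2 - 8479 = -8481)
K = 13595 (K = -8481 - 1*(-22076) = -8481 + 22076 = 13595)
√(5481 + K) = √(5481 + 13595) = √19076 = 2*√4769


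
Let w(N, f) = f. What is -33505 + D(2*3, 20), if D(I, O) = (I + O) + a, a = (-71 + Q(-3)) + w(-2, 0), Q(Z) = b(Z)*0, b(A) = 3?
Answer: -33550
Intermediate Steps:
Q(Z) = 0 (Q(Z) = 3*0 = 0)
a = -71 (a = (-71 + 0) + 0 = -71 + 0 = -71)
D(I, O) = -71 + I + O (D(I, O) = (I + O) - 71 = -71 + I + O)
-33505 + D(2*3, 20) = -33505 + (-71 + 2*3 + 20) = -33505 + (-71 + 6 + 20) = -33505 - 45 = -33550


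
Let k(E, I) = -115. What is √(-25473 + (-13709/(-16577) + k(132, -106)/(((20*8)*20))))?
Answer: I*√370231261822870/120560 ≈ 159.6*I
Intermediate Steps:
√(-25473 + (-13709/(-16577) + k(132, -106)/(((20*8)*20)))) = √(-25473 + (-13709/(-16577) - 115/((20*8)*20))) = √(-25473 + (-13709*(-1/16577) - 115/(160*20))) = √(-25473 + (13709/16577 - 115/3200)) = √(-25473 + (13709/16577 - 115*1/3200)) = √(-25473 + (13709/16577 - 23/640)) = √(-25473 + 8392489/10609280) = √(-270241796951/10609280) = I*√370231261822870/120560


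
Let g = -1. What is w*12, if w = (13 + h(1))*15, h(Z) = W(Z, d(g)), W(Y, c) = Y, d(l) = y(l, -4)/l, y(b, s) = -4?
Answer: 2520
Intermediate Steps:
d(l) = -4/l
h(Z) = Z
w = 210 (w = (13 + 1)*15 = 14*15 = 210)
w*12 = 210*12 = 2520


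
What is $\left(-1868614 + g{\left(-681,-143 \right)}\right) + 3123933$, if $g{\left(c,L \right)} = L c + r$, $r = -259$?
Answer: $1352443$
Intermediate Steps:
$g{\left(c,L \right)} = -259 + L c$ ($g{\left(c,L \right)} = L c - 259 = -259 + L c$)
$\left(-1868614 + g{\left(-681,-143 \right)}\right) + 3123933 = \left(-1868614 - -97124\right) + 3123933 = \left(-1868614 + \left(-259 + 97383\right)\right) + 3123933 = \left(-1868614 + 97124\right) + 3123933 = -1771490 + 3123933 = 1352443$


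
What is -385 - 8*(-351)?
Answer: 2423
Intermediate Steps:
-385 - 8*(-351) = -385 + 2808 = 2423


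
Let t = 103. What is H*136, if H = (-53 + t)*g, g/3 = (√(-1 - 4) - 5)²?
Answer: 408000 - 204000*I*√5 ≈ 4.08e+5 - 4.5616e+5*I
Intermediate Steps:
g = 3*(-5 + I*√5)² (g = 3*(√(-1 - 4) - 5)² = 3*(√(-5) - 5)² = 3*(I*√5 - 5)² = 3*(-5 + I*√5)² ≈ 60.0 - 67.082*I)
H = 3000 - 1500*I*√5 (H = (-53 + 103)*(60 - 30*I*√5) = 50*(60 - 30*I*√5) = 3000 - 1500*I*√5 ≈ 3000.0 - 3354.1*I)
H*136 = (3000 - 1500*I*√5)*136 = 408000 - 204000*I*√5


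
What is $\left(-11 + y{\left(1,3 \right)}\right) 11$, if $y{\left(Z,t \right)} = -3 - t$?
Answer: $-187$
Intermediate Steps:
$\left(-11 + y{\left(1,3 \right)}\right) 11 = \left(-11 - 6\right) 11 = \left(-17\right) 11 = -187$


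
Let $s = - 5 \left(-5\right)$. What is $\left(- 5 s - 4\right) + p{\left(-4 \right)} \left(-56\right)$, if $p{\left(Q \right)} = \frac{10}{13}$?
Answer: $- \frac{2237}{13} \approx -172.08$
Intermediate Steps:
$s = 25$ ($s = \left(-1\right) \left(-25\right) = 25$)
$p{\left(Q \right)} = \frac{10}{13}$ ($p{\left(Q \right)} = 10 \cdot \frac{1}{13} = \frac{10}{13}$)
$\left(- 5 s - 4\right) + p{\left(-4 \right)} \left(-56\right) = \left(\left(-5\right) 25 - 4\right) + \frac{10}{13} \left(-56\right) = \left(-125 - 4\right) - \frac{560}{13} = -129 - \frac{560}{13} = - \frac{2237}{13}$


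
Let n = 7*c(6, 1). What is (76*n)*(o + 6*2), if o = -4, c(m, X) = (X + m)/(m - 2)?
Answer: 7448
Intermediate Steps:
c(m, X) = (X + m)/(-2 + m)
n = 49/4 (n = 7*((1 + 6)/(-2 + 6)) = 7*(7/4) = 49/4 ≈ 12.250)
(76*n)*(o + 6*2) = (76*(49/4))*(-4 + 6*2) = 931*(-4 + 12) = 931*8 = 7448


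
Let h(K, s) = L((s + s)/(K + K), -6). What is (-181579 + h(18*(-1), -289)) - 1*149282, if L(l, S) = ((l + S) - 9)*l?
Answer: -107193473/324 ≈ -3.3084e+5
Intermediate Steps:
L(l, S) = l*(-9 + S + l) (L(l, S) = ((S + l) - 9)*l = (-9 + S + l)*l = l*(-9 + S + l))
h(K, s) = s*(-15 + s/K)/K (h(K, s) = ((s + s)/(K + K))*(-9 - 6 + (s + s)/(K + K)) = ((2*s)/((2*K)))*(-9 - 6 + (2*s)/((2*K))) = ((2*s)*(1/(2*K)))*(-9 - 6 + (2*s)*(1/(2*K))) = (s/K)*(-9 - 6 + s/K) = (s/K)*(-15 + s/K) = s*(-15 + s/K)/K)
(-181579 + h(18*(-1), -289)) - 1*149282 = (-181579 - 289*(-289 - 270*(-1))/(18*(-1))²) - 1*149282 = (-181579 - 289*(-289 - 15*(-18))/(-18)²) - 149282 = (-181579 - 289*1/324*(-289 + 270)) - 149282 = (-181579 - 289*1/324*(-19)) - 149282 = (-181579 + 5491/324) - 149282 = -58826105/324 - 149282 = -107193473/324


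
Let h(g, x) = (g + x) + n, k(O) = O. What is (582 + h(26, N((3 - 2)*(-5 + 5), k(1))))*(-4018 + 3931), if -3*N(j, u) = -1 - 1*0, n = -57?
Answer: -47966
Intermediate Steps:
N(j, u) = ⅓ (N(j, u) = -(-1 - 1*0)/3 = -(-1 + 0)/3 = -⅓*(-1) = ⅓)
h(g, x) = -57 + g + x (h(g, x) = (g + x) - 57 = -57 + g + x)
(582 + h(26, N((3 - 2)*(-5 + 5), k(1))))*(-4018 + 3931) = (582 + (-57 + 26 + ⅓))*(-4018 + 3931) = (582 - 92/3)*(-87) = (1654/3)*(-87) = -47966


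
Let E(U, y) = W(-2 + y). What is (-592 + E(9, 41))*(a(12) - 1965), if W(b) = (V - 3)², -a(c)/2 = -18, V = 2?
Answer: 1140039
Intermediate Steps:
a(c) = 36 (a(c) = -2*(-18) = 36)
W(b) = 1 (W(b) = (2 - 3)² = (-1)² = 1)
E(U, y) = 1
(-592 + E(9, 41))*(a(12) - 1965) = (-592 + 1)*(36 - 1965) = -591*(-1929) = 1140039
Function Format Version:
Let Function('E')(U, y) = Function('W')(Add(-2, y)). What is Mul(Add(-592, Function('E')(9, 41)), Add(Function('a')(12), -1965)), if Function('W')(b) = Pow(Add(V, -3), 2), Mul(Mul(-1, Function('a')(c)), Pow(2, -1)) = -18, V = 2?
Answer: 1140039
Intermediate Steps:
Function('a')(c) = 36 (Function('a')(c) = Mul(-2, -18) = 36)
Function('W')(b) = 1 (Function('W')(b) = Pow(Add(2, -3), 2) = Pow(-1, 2) = 1)
Function('E')(U, y) = 1
Mul(Add(-592, Function('E')(9, 41)), Add(Function('a')(12), -1965)) = Mul(Add(-592, 1), Add(36, -1965)) = Mul(-591, -1929) = 1140039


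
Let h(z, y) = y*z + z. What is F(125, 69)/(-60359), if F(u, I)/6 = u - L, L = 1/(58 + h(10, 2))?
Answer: -32997/2655796 ≈ -0.012425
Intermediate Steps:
h(z, y) = z + y*z
L = 1/88 (L = 1/(58 + 10*(1 + 2)) = 1/(58 + 10*3) = 1/(58 + 30) = 1/88 ≈ 0.011364)
F(u, I) = -3/44 + 6*u (F(u, I) = 6*(u - 1*1/88) = 6*(u - 1/88) = 6*(-1/88 + u) = -3/44 + 6*u)
F(125, 69)/(-60359) = (-3/44 + 6*125)/(-60359) = (-3/44 + 750)*(-1/60359) = (32997/44)*(-1/60359) = -32997/2655796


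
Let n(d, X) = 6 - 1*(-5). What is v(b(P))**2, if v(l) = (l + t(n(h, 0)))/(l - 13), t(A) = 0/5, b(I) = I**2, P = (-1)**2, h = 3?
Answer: 1/144 ≈ 0.0069444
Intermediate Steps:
n(d, X) = 11 (n(d, X) = 6 + 5 = 11)
P = 1
t(A) = 0 (t(A) = 0*(1/5) = 0)
v(l) = l/(-13 + l) (v(l) = (l + 0)/(l - 13) = l/(-13 + l))
v(b(P))**2 = (1**2/(-13 + 1**2))**2 = (1/(-13 + 1))**2 = (1/(-12))**2 = (1*(-1/12))**2 = (-1/12)**2 = 1/144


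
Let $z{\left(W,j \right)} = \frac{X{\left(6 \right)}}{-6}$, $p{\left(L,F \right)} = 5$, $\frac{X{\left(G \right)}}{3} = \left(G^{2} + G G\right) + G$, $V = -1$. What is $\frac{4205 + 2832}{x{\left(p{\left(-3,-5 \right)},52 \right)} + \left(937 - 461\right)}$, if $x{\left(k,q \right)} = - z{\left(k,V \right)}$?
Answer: $\frac{7037}{515} \approx 13.664$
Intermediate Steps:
$X{\left(G \right)} = 3 G + 6 G^{2}$ ($X{\left(G \right)} = 3 \left(\left(G^{2} + G G\right) + G\right) = 3 \left(\left(G^{2} + G^{2}\right) + G\right) = 3 \left(2 G^{2} + G\right) = 3 \left(G + 2 G^{2}\right) = 3 G + 6 G^{2}$)
$z{\left(W,j \right)} = -39$ ($z{\left(W,j \right)} = \frac{3 \cdot 6 \left(1 + 2 \cdot 6\right)}{-6} = 3 \cdot 6 \left(1 + 12\right) \left(- \frac{1}{6}\right) = 3 \cdot 6 \cdot 13 \left(- \frac{1}{6}\right) = 234 \left(- \frac{1}{6}\right) = -39$)
$x{\left(k,q \right)} = 39$ ($x{\left(k,q \right)} = \left(-1\right) \left(-39\right) = 39$)
$\frac{4205 + 2832}{x{\left(p{\left(-3,-5 \right)},52 \right)} + \left(937 - 461\right)} = \frac{4205 + 2832}{39 + \left(937 - 461\right)} = \frac{7037}{39 + 476} = \frac{7037}{515}$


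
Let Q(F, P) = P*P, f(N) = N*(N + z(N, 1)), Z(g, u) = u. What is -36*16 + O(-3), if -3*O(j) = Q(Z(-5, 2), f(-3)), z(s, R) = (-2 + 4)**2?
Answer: -579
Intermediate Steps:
z(s, R) = 4 (z(s, R) = 2**2 = 4)
f(N) = N*(4 + N) (f(N) = N*(N + 4) = N*(4 + N))
Q(F, P) = P**2
O(j) = -3 (O(j) = -9*(4 - 3)**2/3 = -(-3*1)**2/3 = -1/3*(-3)**2 = -1/3*9 = -3)
-36*16 + O(-3) = -36*16 - 3 = -576 - 3 = -579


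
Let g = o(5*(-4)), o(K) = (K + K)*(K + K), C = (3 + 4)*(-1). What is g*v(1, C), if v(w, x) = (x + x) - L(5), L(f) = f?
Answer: -30400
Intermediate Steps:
C = -7 (C = 7*(-1) = -7)
o(K) = 4*K**2 (o(K) = (2*K)*(2*K) = 4*K**2)
v(w, x) = -5 + 2*x (v(w, x) = (x + x) - 1*5 = 2*x - 5 = -5 + 2*x)
g = 1600 (g = 4*(5*(-4))**2 = 4*(-20)**2 = 4*400 = 1600)
g*v(1, C) = 1600*(-5 + 2*(-7)) = 1600*(-5 - 14) = 1600*(-19) = -30400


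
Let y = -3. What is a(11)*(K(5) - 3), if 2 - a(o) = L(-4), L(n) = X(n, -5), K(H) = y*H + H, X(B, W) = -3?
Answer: -65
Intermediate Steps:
K(H) = -2*H (K(H) = -3*H + H = -2*H)
L(n) = -3
a(o) = 5 (a(o) = 2 - 1*(-3) = 2 + 3 = 5)
a(11)*(K(5) - 3) = 5*(-2*5 - 3) = 5*(-10 - 3) = 5*(-13) = -65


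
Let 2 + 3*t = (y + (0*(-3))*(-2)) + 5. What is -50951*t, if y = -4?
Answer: 50951/3 ≈ 16984.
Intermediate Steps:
t = -⅓ (t = -⅔ + ((-4 + (0*(-3))*(-2)) + 5)/3 = -⅔ + ((-4 + 0*(-2)) + 5)/3 = -⅔ + ((-4 + 0) + 5)/3 = -⅔ + (-4 + 5)/3 = -⅔ + (⅓)*1 = -⅔ + ⅓ = -⅓ ≈ -0.33333)
-50951*t = -50951*(-⅓) = 50951/3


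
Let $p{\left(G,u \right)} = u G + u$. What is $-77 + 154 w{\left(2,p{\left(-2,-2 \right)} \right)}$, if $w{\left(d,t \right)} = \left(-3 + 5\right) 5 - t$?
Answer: $1155$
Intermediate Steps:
$p{\left(G,u \right)} = u + G u$ ($p{\left(G,u \right)} = G u + u = u + G u$)
$w{\left(d,t \right)} = 10 - t$ ($w{\left(d,t \right)} = 2 \cdot 5 - t = 10 - t$)
$-77 + 154 w{\left(2,p{\left(-2,-2 \right)} \right)} = -77 + 154 \left(10 - - 2 \left(1 - 2\right)\right) = -77 + 154 \left(10 - \left(-2\right) \left(-1\right)\right) = -77 + 154 \left(10 - 2\right) = -77 + 154 \cdot 8 = -77 + 1232 = 1155$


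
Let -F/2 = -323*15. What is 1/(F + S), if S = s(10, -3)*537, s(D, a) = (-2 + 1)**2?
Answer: 1/10227 ≈ 9.7780e-5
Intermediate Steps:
s(D, a) = 1 (s(D, a) = (-1)**2 = 1)
F = 9690 (F = -(-646)*15 = -2*(-4845) = 9690)
S = 537 (S = 1*537 = 537)
1/(F + S) = 1/(9690 + 537) = 1/10227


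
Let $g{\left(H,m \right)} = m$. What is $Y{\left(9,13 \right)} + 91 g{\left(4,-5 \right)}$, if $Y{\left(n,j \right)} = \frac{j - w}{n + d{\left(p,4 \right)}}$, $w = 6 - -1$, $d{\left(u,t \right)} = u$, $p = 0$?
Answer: $- \frac{1363}{3} \approx -454.33$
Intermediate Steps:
$w = 7$ ($w = 6 + 1 = 7$)
$Y{\left(n,j \right)} = \frac{-7 + j}{n}$ ($Y{\left(n,j \right)} = \frac{j - 7}{n + 0} = \frac{j - 7}{n} = \frac{-7 + j}{n}$)
$Y{\left(9,13 \right)} + 91 g{\left(4,-5 \right)} = \frac{-7 + 13}{9} + 91 \left(-5\right) = \frac{1}{9} \cdot 6 - 455 = \frac{2}{3} - 455 = - \frac{1363}{3}$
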